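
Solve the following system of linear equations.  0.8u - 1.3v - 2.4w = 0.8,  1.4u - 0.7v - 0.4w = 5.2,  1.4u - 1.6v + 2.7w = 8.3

u = 4, v = 0, w = 1

Row-reduce the augmented matrix:
R1 ← R1 / (4/5).
R2 ← R2 − 7/5·R1.
R3 ← R3 − 7/5·R1.
R2 ← R2 / (63/40).
R1 ← R1 + 13/8·R2.
R3 ← R3 − 27/40·R2.
R3 ← R3 / (369/70).
R1 ← R1 − 58/63·R3.
R2 ← R2 − 152/63·R3.
Reading off the reduced rows gives u = 4, v = 0, w = 1.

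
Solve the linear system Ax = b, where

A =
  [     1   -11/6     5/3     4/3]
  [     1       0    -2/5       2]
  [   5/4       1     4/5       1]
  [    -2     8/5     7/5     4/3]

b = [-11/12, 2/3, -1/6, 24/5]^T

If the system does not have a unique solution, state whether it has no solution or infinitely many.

Row-reduce the augmented matrix:
R2 ← R2 − 1·R1.
R3 ← R3 − 5/4·R1.
R4 ← R4 + 2·R1.
R2 ← R2 / (11/6).
R1 ← R1 + 11/6·R2.
R3 ← R3 − 79/24·R2.
R4 ← R4 + 31/15·R2.
R3 ← R3 / (267/110).
R1 ← R1 + 2/5·R3.
R2 ← R2 + 62/55·R3.
R4 ← R4 − 661/275·R3.
R4 ← R4 / (8807/1335).
R1 ← R1 − 452/267·R4.
R2 ← R2 + 134/267·R4.
R3 ← R3 + 205/267·R4.
Reading off the reduced rows gives x_1 = -4/3, x_2 = 1/2, x_3 = 0, x_4 = 1.

x_1 = -4/3, x_2 = 1/2, x_3 = 0, x_4 = 1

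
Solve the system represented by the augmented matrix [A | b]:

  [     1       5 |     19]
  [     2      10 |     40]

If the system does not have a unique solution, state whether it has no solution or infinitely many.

Row-reduce:
R2 ← R2 − 2·R1.
Row 2 reduces to 0 = 2, a contradiction. The system is inconsistent.

no solution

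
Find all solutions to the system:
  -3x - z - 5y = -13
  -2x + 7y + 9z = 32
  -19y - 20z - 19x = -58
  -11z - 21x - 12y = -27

no solution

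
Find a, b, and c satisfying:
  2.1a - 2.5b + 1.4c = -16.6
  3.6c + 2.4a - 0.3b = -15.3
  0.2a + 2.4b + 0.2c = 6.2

a = -3, b = 3, c = -2

Row-reduce the augmented matrix:
R1 ← R1 / (21/10).
R2 ← R2 − 12/5·R1.
R3 ← R3 − 1/5·R1.
R2 ← R2 / (179/70).
R1 ← R1 + 25/21·R2.
R3 ← R3 − 277/105·R2.
R3 ← R3 / (-1787/895).
R1 ← R1 − 286/179·R3.
R2 ← R2 − 140/179·R3.
Reading off the reduced rows gives a = -3, b = 3, c = -2.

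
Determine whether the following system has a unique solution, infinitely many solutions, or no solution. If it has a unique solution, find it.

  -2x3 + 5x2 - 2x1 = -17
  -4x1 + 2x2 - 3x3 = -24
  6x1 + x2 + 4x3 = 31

infinitely many solutions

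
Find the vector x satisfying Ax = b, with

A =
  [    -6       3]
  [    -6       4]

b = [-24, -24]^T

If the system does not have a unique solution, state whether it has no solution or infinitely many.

Row-reduce the augmented matrix:
R1 ← R1 / (-6).
R2 ← R2 + 6·R1.
R1 ← R1 + 1/2·R2.
Reading off the reduced rows gives x_1 = 4, x_2 = 0.

x_1 = 4, x_2 = 0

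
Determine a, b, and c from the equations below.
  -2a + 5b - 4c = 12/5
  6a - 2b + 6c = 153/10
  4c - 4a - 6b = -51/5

Row-reduce the augmented matrix:
R1 ← R1 / (-2).
R2 ← R2 − 6·R1.
R3 ← R3 + 4·R1.
R2 ← R2 / (13).
R1 ← R1 + 5/2·R2.
R3 ← R3 + 16·R2.
R3 ← R3 / (60/13).
R1 ← R1 − 11/13·R3.
R2 ← R2 + 6/13·R3.
Reading off the reduced rows gives a = 4/5, b = 3, c = 11/4.

a = 4/5, b = 3, c = 11/4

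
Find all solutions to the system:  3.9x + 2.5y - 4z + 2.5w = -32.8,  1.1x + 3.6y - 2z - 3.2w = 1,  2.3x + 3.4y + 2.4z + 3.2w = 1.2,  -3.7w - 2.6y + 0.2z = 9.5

x = -2, y = 1, z = 5, w = -3

Row-reduce the augmented matrix:
R1 ← R1 / (39/10).
R2 ← R2 − 11/10·R1.
R3 ← R3 − 23/10·R1.
R2 ← R2 / (1129/390).
R1 ← R1 − 25/39·R2.
R3 ← R3 − 751/390·R2.
R4 ← R4 + 13/5·R2.
R3 ← R3 / (30138/5645).
R1 ← R1 + 940/1129·R3.
R2 ← R2 + 340/1129·R3.
R4 ← R4 + 3291/5645·R3.
R4 ← R4 / (-169156/25115).
R1 ← R1 − 10950/5023·R4.
R2 ← R2 + 5551/5023·R4.
R3 ← R3 − 8135/10046·R4.
Reading off the reduced rows gives x = -2, y = 1, z = 5, w = -3.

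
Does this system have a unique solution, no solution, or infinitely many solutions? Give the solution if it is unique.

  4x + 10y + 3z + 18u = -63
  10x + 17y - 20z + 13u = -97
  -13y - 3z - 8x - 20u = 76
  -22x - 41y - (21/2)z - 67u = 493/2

Row-reduce:
R1 ← R1 / (4).
R2 ← R2 − 10·R1.
R3 ← R3 + 8·R1.
R4 ← R4 + 22·R1.
R2 ← R2 / (-8).
R1 ← R1 − 5/2·R2.
R3 ← R3 − 7·R2.
R4 ← R4 − 14·R2.
R3 ← R3 / (-337/16).
R1 ← R1 + 251/32·R3.
R2 ← R2 − 55/16·R3.
R4 ← R4 + 337/8·R3.
Rank is 3 with 4 unknowns, leaving u free.

infinitely many solutions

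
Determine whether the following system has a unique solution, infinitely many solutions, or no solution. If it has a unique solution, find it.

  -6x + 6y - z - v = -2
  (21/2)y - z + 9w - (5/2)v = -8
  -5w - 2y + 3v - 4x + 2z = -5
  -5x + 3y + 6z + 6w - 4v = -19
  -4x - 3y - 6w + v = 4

infinitely many solutions

Row-reduce:
R1 ← R1 / (-6).
R3 ← R3 + 4·R1.
R4 ← R4 + 5·R1.
R5 ← R5 + 4·R1.
R2 ← R2 / (21/2).
R1 ← R1 + 1·R2.
R3 ← R3 + 6·R2.
R4 ← R4 + 2·R2.
R5 ← R5 + 7·R2.
R3 ← R3 / (44/21).
R1 ← R1 − 1/14·R3.
R2 ← R2 + 2/21·R3.
R4 ← R4 − 93/14·R3.
R4 ← R4 / (639/88).
R1 ← R1 − 75/88·R4.
R2 ← R2 − 19/22·R4.
R3 ← R3 − 3/44·R4.
Rank is 4 with 5 unknowns, leaving v free.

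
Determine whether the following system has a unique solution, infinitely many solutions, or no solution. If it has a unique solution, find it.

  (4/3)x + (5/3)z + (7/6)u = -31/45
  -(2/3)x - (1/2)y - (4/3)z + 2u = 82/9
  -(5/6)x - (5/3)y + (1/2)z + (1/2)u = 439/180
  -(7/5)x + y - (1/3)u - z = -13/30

Row-reduce the augmented matrix:
R1 ← R1 / (4/3).
R2 ← R2 + 2/3·R1.
R3 ← R3 + 5/6·R1.
R4 ← R4 + 7/5·R1.
R2 ← R2 / (-1/2).
R3 ← R3 + 5/3·R2.
R4 ← R4 − 1·R2.
R3 ← R3 / (77/24).
R1 ← R1 − 5/4·R3.
R2 ← R2 − 1·R3.
R4 ← R4 + 1/4·R3.
R4 ← R4 / (2111/385).
R1 ← R1 − 1733/462·R4.
R2 ← R2 + 662/231·R4.
R3 ← R3 + 1063/462·R4.
Reading off the reduced rows gives x = 1/3, y = -8/5, z = -5/2, u = 13/5.

x = 1/3, y = -8/5, z = -5/2, u = 13/5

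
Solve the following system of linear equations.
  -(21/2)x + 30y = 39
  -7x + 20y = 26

Row-reduce:
R1 ← R1 / (-21/2).
R2 ← R2 + 7·R1.
Rank is 1 with 2 unknowns, leaving y free.

infinitely many solutions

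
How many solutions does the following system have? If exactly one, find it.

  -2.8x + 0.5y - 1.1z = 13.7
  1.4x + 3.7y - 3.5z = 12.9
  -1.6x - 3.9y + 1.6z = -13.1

x = -4, y = 5, z = 0

Row-reduce the augmented matrix:
R1 ← R1 / (-14/5).
R2 ← R2 − 7/5·R1.
R3 ← R3 + 8/5·R1.
R2 ← R2 / (79/20).
R1 ← R1 + 5/28·R2.
R3 ← R3 + 293/70·R2.
R3 ← R3 / (-11409/5530).
R1 ← R1 − 116/553·R3.
R2 ← R2 + 81/79·R3.
Reading off the reduced rows gives x = -4, y = 5, z = 0.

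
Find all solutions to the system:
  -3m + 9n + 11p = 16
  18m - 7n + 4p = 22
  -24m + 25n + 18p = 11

no solution

Row-reduce:
R1 ← R1 / (-3).
R2 ← R2 − 18·R1.
R3 ← R3 + 24·R1.
R2 ← R2 / (47).
R1 ← R1 + 3·R2.
R3 ← R3 + 47·R2.
Row 3 reduces to 0 = 1, a contradiction. The system is inconsistent.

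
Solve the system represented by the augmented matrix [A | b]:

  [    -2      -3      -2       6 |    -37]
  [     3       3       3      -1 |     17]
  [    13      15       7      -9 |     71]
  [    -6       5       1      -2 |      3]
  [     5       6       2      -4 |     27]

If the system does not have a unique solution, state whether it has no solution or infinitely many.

x_1 = 1, x_2 = -1, x_3 = 4, x_4 = -5

Row-reduce the augmented matrix:
R1 ← R1 / (-2).
R2 ← R2 − 3·R1.
R3 ← R3 − 13·R1.
R4 ← R4 + 6·R1.
R5 ← R5 − 5·R1.
R2 ← R2 / (-3/2).
R1 ← R1 − 3/2·R2.
R3 ← R3 + 9/2·R2.
R4 ← R4 − 14·R2.
R5 ← R5 + 3/2·R2.
R3 ← R3 / (-6).
R1 ← R1 − 1·R3.
R4 ← R4 − 7·R3.
R5 ← R5 + 3·R3.
R4 ← R4 / (185/3).
R1 ← R1 − 6·R4.
R2 ← R2 + 16/3·R4.
R3 ← R3 + 1·R4.
R5 reduces to 0 = 0, so the extra equation is consistent.
Reading off the reduced rows gives x_1 = 1, x_2 = -1, x_3 = 4, x_4 = -5.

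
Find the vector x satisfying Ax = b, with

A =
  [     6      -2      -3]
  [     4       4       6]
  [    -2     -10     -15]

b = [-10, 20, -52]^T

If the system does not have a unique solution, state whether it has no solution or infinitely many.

Row-reduce:
R1 ← R1 / (6).
R2 ← R2 − 4·R1.
R3 ← R3 + 2·R1.
R2 ← R2 / (16/3).
R1 ← R1 + 1/3·R2.
R3 ← R3 + 32/3·R2.
Row 3 reduces to 0 = -2, a contradiction. The system is inconsistent.

no solution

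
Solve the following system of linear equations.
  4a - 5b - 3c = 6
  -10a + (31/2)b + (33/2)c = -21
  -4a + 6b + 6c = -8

infinitely many solutions

Row-reduce:
R1 ← R1 / (4).
R2 ← R2 + 10·R1.
R3 ← R3 + 4·R1.
R2 ← R2 / (3).
R1 ← R1 + 5/4·R2.
R3 ← R3 − 1·R2.
Rank is 2 with 3 unknowns, leaving c free.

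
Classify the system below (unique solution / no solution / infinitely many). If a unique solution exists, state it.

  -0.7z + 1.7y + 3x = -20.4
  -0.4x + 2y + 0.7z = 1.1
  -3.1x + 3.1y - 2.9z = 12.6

x = -6, y = -1, z = 1

Row-reduce the augmented matrix:
R1 ← R1 / (3).
R2 ← R2 + 2/5·R1.
R3 ← R3 + 31/10·R1.
R2 ← R2 / (167/75).
R1 ← R1 − 17/30·R2.
R3 ← R3 − 1457/300·R2.
R3 ← R3 / (-33043/6680).
R1 ← R1 + 259/668·R3.
R2 ← R2 − 91/334·R3.
Reading off the reduced rows gives x = -6, y = -1, z = 1.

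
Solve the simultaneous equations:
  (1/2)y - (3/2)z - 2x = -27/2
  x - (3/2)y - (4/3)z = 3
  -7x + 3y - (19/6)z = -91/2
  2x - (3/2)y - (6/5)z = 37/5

no solution

Row-reduce:
R1 ← R1 / (-2).
R2 ← R2 − 1·R1.
R3 ← R3 + 7·R1.
R4 ← R4 − 2·R1.
R2 ← R2 / (-5/4).
R1 ← R1 + 1/4·R2.
R3 ← R3 − 5/4·R2.
R4 ← R4 + 1·R2.
Swap R3 and R4.
R3 ← R3 / (-31/30).
R1 ← R1 − 7/6·R3.
R2 ← R2 − 5/3·R3.
Row 4 reduces to 0 = -2, a contradiction. The system is inconsistent.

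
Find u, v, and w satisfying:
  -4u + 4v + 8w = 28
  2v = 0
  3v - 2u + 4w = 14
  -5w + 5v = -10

Row-reduce the augmented matrix:
R1 ← R1 / (-4).
R3 ← R3 + 2·R1.
R2 ← R2 / (2).
R1 ← R1 + 1·R2.
R3 ← R3 − 1·R2.
R4 ← R4 − 5·R2.
Swap R3 and R4.
R3 ← R3 / (-5).
R1 ← R1 + 2·R3.
R4 reduces to 0 = 0, so the extra equation is consistent.
Reading off the reduced rows gives u = -3, v = 0, w = 2.

u = -3, v = 0, w = 2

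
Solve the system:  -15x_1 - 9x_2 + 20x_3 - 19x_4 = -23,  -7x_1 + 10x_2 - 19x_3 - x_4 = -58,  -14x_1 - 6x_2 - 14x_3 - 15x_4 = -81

Row-reduce:
R1 ← R1 / (-15).
R2 ← R2 + 7·R1.
R3 ← R3 + 14·R1.
R2 ← R2 / (71/5).
R1 ← R1 − 3/5·R2.
R3 ← R3 − 12/5·R2.
R3 ← R3 / (-5938/213).
R1 ← R1 + 29/213·R3.
R2 ← R2 + 425/213·R3.
Rank is 3 with 4 unknowns, leaving x_4 free.

infinitely many solutions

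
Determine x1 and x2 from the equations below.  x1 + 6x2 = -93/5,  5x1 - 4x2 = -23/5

Row-reduce the augmented matrix:
R2 ← R2 − 5·R1.
R2 ← R2 / (-34).
R1 ← R1 − 6·R2.
Reading off the reduced rows gives x1 = -3, x2 = -13/5.

x1 = -3, x2 = -13/5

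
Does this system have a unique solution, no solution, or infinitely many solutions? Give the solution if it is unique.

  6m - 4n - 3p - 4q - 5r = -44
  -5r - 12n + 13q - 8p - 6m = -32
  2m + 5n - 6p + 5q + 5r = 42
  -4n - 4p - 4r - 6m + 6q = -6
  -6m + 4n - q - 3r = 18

no solution

Row-reduce:
R1 ← R1 / (6).
R2 ← R2 + 6·R1.
R3 ← R3 − 2·R1.
R4 ← R4 + 6·R1.
R5 ← R5 + 6·R1.
R2 ← R2 / (-16).
R1 ← R1 + 2/3·R2.
R3 ← R3 − 19/3·R2.
R4 ← R4 + 8·R2.
R3 ← R3 / (-449/48).
R1 ← R1 + 1/24·R3.
R2 ← R2 − 11/16·R3.
R4 ← R4 + 3/2·R3.
R5 ← R5 + 3·R3.
R4 ← R4 / (-1835/449).
R1 ← R1 + 975/898·R4.
R2 ← R2 − 74/449·R4.
R3 ← R3 + 475/449·R4.
R5 ← R5 + 3670/449·R4.
Row 5 reduces to 0 = -2, a contradiction. The system is inconsistent.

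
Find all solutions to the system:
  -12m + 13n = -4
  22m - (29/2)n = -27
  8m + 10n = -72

Row-reduce:
R1 ← R1 / (-12).
R2 ← R2 − 22·R1.
R3 ← R3 − 8·R1.
R2 ← R2 / (28/3).
R1 ← R1 + 13/12·R2.
R3 ← R3 − 56/3·R2.
Row 3 reduces to 0 = -6, a contradiction. The system is inconsistent.

no solution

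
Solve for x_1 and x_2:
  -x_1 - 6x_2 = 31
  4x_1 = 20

x_1 = 5, x_2 = -6

From equation 1: x_1 = -31 − 6·x_2.
Substitute into equation 2 and solve: x_2 = -6.
Then x_1 = 5.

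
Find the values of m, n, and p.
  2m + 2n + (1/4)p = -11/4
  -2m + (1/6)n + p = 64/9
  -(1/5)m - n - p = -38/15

m = -7/3, n = 2/3, p = 7/3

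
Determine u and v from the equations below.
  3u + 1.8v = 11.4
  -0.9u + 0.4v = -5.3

u = 5, v = -2

Row-reduce the augmented matrix:
R1 ← R1 / (3).
R2 ← R2 + 9/10·R1.
R2 ← R2 / (47/50).
R1 ← R1 − 3/5·R2.
Reading off the reduced rows gives u = 5, v = -2.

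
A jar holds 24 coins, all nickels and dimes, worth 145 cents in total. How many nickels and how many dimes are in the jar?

nickels: 19, dimes: 5

Let n = nickels, d = dimes.
  n + d = 24
  5n + 10d = 145
Row-reduce the augmented matrix:
R2 ← R2 − 5·R1.
R2 ← R2 / (5).
R1 ← R1 − 1·R2.
Reading off the reduced rows gives n = 19, d = 5.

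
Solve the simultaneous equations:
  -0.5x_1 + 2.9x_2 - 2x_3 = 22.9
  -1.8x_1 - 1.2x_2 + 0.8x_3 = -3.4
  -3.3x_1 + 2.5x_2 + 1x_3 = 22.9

Row-reduce the augmented matrix:
R1 ← R1 / (-1/2).
R2 ← R2 + 9/5·R1.
R3 ← R3 + 33/10·R1.
R2 ← R2 / (-291/25).
R1 ← R1 + 29/5·R2.
R3 ← R3 + 416/25·R2.
R3 ← R3 / (4021/1455).
R1 ← R1 − 4/291·R3.
R2 ← R2 + 200/291·R3.
Reading off the reduced rows gives x_1 = -3, x_2 = 6, x_3 = -2.

x_1 = -3, x_2 = 6, x_3 = -2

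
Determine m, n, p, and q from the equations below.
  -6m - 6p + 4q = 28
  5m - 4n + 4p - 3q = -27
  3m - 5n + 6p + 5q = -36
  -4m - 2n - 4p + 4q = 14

m = -5, n = 1, p = -1, q = -2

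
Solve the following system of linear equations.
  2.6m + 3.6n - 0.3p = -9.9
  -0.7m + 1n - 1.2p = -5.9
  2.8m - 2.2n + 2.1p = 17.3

Row-reduce the augmented matrix:
R1 ← R1 / (13/5).
R2 ← R2 + 7/10·R1.
R3 ← R3 − 14/5·R1.
R2 ← R2 / (128/65).
R1 ← R1 − 18/13·R2.
R3 ← R3 + 79/13·R2.
R3 ← R3 / (-783/512).
R1 ← R1 − 201/256·R3.
R2 ← R2 + 333/512·R3.
Reading off the reduced rows gives m = 3, n = -5, p = -1.

m = 3, n = -5, p = -1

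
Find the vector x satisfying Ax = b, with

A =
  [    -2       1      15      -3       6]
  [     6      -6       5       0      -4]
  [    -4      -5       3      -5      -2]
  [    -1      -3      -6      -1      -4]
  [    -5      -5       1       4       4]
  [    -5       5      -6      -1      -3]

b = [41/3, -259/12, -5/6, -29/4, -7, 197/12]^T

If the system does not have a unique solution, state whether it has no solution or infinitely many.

Row-reduce the augmented matrix:
R1 ← R1 / (-2).
R2 ← R2 − 6·R1.
R3 ← R3 + 4·R1.
R4 ← R4 + 1·R1.
R5 ← R5 + 5·R1.
R6 ← R6 + 5·R1.
R2 ← R2 / (-3).
R1 ← R1 + 1/2·R2.
R3 ← R3 + 7·R2.
R4 ← R4 + 7/2·R2.
R5 ← R5 + 15/2·R2.
R6 ← R6 − 5/2·R2.
R3 ← R3 / (-431/3).
R1 ← R1 + 95/6·R3.
R2 ← R2 + 50/3·R3.
R4 ← R4 + 431/6·R3.
R5 ← R5 + 323/2·R3.
R6 ← R6 + 11/6·R3.
Swap R4 and R5.
R4 ← R4 / (3995/431).
R1 ← R1 − 248/431·R4.
R2 ← R2 − 193/431·R4.
R3 ← R3 + 66/431·R4.
R6 ← R6 + 552/431·R4.
Swap R5 and R6.
R5 ← R5 / (-19357/3995).
R1 ← R1 + 2362/3995·R5.
R2 ← R2 − 1738/3995·R5.
R3 ← R3 − 1724/3995·R5.
R4 ← R4 − 2784/3995·R5.
R6 reduces to 0 = 0, so the extra equation is consistent.
Reading off the reduced rows gives x_1 = -4/3, x_2 = 9/4, x_3 = 1/4, x_4 = -1, x_5 = 1/3.

x_1 = -4/3, x_2 = 9/4, x_3 = 1/4, x_4 = -1, x_5 = 1/3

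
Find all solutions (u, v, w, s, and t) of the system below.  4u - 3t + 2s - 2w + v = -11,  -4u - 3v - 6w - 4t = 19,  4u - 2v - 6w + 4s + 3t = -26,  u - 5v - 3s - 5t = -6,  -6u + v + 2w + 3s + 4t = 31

Row-reduce the augmented matrix:
R1 ← R1 / (4).
R2 ← R2 + 4·R1.
R3 ← R3 − 4·R1.
R4 ← R4 − 1·R1.
R5 ← R5 + 6·R1.
R2 ← R2 / (-2).
R1 ← R1 − 1/4·R2.
R3 ← R3 + 3·R2.
R4 ← R4 + 21/4·R2.
R5 ← R5 − 5/2·R2.
R3 ← R3 / (8).
R1 ← R1 + 3/2·R3.
R2 ← R2 − 4·R3.
R4 ← R4 − 43/2·R3.
R5 ← R5 + 11·R3.
R4 ← R4 / (-97/16).
R1 ← R1 − 9/16·R4.
R2 ← R2 + 1/2·R4.
R3 ← R3 + 1/8·R4.
R5 ← R5 − 57/8·R4.
R5 ← R5 / (-4283/194).
R1 ← R1 + 259/194·R5.
R2 ← R2 + 219/97·R5.
R3 ← R3 − 521/194·R5.
R4 ← R4 − 967/194·R5.
Reading off the reduced rows gives u = -5, v = 1, w = 1, s = 2, t = -2.

u = -5, v = 1, w = 1, s = 2, t = -2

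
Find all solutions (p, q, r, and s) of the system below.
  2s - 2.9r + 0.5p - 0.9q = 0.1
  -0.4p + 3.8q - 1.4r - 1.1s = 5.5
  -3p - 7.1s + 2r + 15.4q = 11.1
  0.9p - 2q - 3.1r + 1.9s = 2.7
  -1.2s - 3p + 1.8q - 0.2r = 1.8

Row-reduce the augmented matrix:
R1 ← R1 / (1/2).
R2 ← R2 + 2/5·R1.
R3 ← R3 + 3·R1.
R4 ← R4 − 9/10·R1.
R5 ← R5 + 3·R1.
R2 ← R2 / (77/25).
R1 ← R1 + 9/5·R2.
R3 ← R3 − 10·R2.
R4 ← R4 + 19/50·R2.
R5 ← R5 + 18/5·R2.
R3 ← R3 / (-1279/385).
R1 ← R1 + 614/77·R3.
R2 ← R2 + 93/77·R3.
R4 ← R4 − 1279/770·R3.
R5 ← R5 + 1690/77·R3.
Swap R4 and R5.
R4 ← R4 / (-65634/6395).
R1 ← R1 + 9139/2558·R4.
R2 ← R2 + 1316/1279·R4.
R3 ← R3 + 2523/2558·R4.
R5 reduces to 0 = 0, so the extra equation is consistent.
Reading off the reduced rows gives p = 1, q = -1, r = -3, s = -5.

p = 1, q = -1, r = -3, s = -5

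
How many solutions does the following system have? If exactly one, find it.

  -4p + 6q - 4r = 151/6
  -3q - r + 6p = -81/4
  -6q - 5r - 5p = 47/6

p = -8/3, q = 7/4, r = -1

Row-reduce the augmented matrix:
R1 ← R1 / (-4).
R2 ← R2 − 6·R1.
R3 ← R3 + 5·R1.
R2 ← R2 / (6).
R1 ← R1 + 3/2·R2.
R3 ← R3 + 27/2·R2.
R3 ← R3 / (-63/4).
R1 ← R1 + 3/4·R3.
R2 ← R2 + 7/6·R3.
Reading off the reduced rows gives p = -8/3, q = 7/4, r = -1.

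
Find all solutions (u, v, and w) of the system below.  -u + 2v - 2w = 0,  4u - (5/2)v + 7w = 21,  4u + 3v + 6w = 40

no solution

Row-reduce:
R1 ← R1 / (-1).
R2 ← R2 − 4·R1.
R3 ← R3 − 4·R1.
R2 ← R2 / (11/2).
R1 ← R1 + 2·R2.
R3 ← R3 − 11·R2.
Row 3 reduces to 0 = -2, a contradiction. The system is inconsistent.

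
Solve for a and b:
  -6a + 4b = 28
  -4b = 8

Row-reduce the augmented matrix:
R1 ← R1 / (-6).
R2 ← R2 / (-4).
R1 ← R1 + 2/3·R2.
Reading off the reduced rows gives a = -6, b = -2.

a = -6, b = -2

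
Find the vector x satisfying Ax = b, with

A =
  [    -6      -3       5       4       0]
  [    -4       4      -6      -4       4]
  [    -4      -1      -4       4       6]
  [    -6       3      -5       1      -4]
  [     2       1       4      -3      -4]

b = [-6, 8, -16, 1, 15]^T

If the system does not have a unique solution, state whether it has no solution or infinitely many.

Row-reduce the augmented matrix:
R1 ← R1 / (-6).
R2 ← R2 + 4·R1.
R3 ← R3 + 4·R1.
R4 ← R4 + 6·R1.
R5 ← R5 − 2·R1.
R2 ← R2 / (6).
R1 ← R1 − 1/2·R2.
R3 ← R3 − 1·R2.
R4 ← R4 − 6·R2.
R3 ← R3 / (-52/9).
R1 ← R1 + 1/18·R3.
R2 ← R2 + 14/9·R3.
R4 ← R4 + 2/3·R3.
R5 ← R5 − 17/3·R3.
R4 ← R4 / (44/13).
R1 ← R1 + 7/52·R4.
R2 ← R2 + 23/13·R4.
R3 ← R3 + 11/26·R4.
R5 ← R5 − 19/26·R4.
R5 ← R5 / (34/11).
R1 ← R1 + 8/11·R5.
R2 ← R2 + 58/11·R5.
R3 ← R3 + 2·R5.
R4 ← R4 + 28/11·R5.
Reading off the reduced rows gives x_1 = 0, x_2 = 4, x_3 = 2, x_4 = -1, x_5 = 0.

x_1 = 0, x_2 = 4, x_3 = 2, x_4 = -1, x_5 = 0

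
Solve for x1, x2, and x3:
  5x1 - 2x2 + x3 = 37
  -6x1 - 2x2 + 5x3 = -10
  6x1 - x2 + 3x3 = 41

Row-reduce the augmented matrix:
R1 ← R1 / (5).
R2 ← R2 + 6·R1.
R3 ← R3 − 6·R1.
R2 ← R2 / (-22/5).
R1 ← R1 + 2/5·R2.
R3 ← R3 − 7/5·R2.
R3 ← R3 / (83/22).
R1 ← R1 + 4/11·R3.
R2 ← R2 + 31/22·R3.
Reading off the reduced rows gives x1 = 5, x2 = -5, x3 = 2.

x1 = 5, x2 = -5, x3 = 2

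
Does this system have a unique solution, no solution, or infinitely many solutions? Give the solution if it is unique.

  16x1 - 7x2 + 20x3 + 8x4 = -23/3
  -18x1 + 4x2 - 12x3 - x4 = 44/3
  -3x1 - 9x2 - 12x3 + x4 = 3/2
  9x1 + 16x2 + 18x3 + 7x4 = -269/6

Row-reduce the augmented matrix:
R1 ← R1 / (16).
R2 ← R2 + 18·R1.
R3 ← R3 + 3·R1.
R4 ← R4 − 9·R1.
R2 ← R2 / (-31/8).
R1 ← R1 + 7/16·R2.
R3 ← R3 + 165/16·R2.
R4 ← R4 − 319/16·R2.
R3 ← R3 / (-1122/31).
R1 ← R1 − 2/31·R3.
R2 ← R2 + 84/31·R3.
R4 ← R4 − 1884/31·R3.
R4 ← R4 / (4529/374).
R1 ← R1 + 245/561·R4.
R2 ← R2 + 123/187·R4.
R3 ← R3 − 1165/2244·R4.
Reading off the reduced rows gives x1 = -5/2, x2 = -7/3, x3 = 2, x4 = -3.

x1 = -5/2, x2 = -7/3, x3 = 2, x4 = -3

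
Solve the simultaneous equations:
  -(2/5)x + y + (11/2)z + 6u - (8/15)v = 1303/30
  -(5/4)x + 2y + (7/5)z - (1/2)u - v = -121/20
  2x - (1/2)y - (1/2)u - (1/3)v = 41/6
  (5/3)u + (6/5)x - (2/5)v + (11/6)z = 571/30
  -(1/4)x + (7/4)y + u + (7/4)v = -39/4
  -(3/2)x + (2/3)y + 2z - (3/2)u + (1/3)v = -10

Row-reduce the augmented matrix:
R1 ← R1 / (-2/5).
R2 ← R2 + 5/4·R1.
R3 ← R3 − 2·R1.
R4 ← R4 − 6/5·R1.
R5 ← R5 + 1/4·R1.
R6 ← R6 + 3/2·R1.
R2 ← R2 / (-9/8).
R1 ← R1 + 5/2·R2.
R3 ← R3 − 9/2·R2.
R4 ← R4 − 3·R2.
R5 ← R5 − 9/8·R2.
R6 ← R6 + 37/12·R2.
R3 ← R3 / (-713/20).
R1 ← R1 − 64/3·R3.
R2 ← R2 − 421/30·R3.
R4 ← R4 + 713/30·R3.
R5 ← R5 + 769/40·R3.
R6 ← R6 − 1109/45·R3.
Swap R4 and R5.
R4 ← R4 / (10311/2852).
R1 ← R1 + 4150/6417·R4.
R2 ← R2 + 10183/6417·R4.
R3 ← R3 − 950/713·R4.
R6 ← R6 + 156971/38502·R4.
Swap R5 and R6.
R5 ← R5 / (854177/238626).
R1 ← R1 − 7018/39771·R5.
R2 ← R2 − 22357/39771·R5.
R3 ← R3 + 4730/4419·R5.
R4 ← R4 − 3581/4419·R5.
R6 reduces to 0 = 0, so the extra equation is consistent.
Reading off the reduced rows gives x = 3, y = -4, z = 3, u = 5, v = -4.

x = 3, y = -4, z = 3, u = 5, v = -4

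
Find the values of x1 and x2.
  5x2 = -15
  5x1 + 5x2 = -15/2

x1 = 3/2, x2 = -3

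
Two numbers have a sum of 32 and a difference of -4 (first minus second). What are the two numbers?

Let x = first number, y = second number.
  x + y = 32
  x - y = -4
Row-reduce the augmented matrix:
R2 ← R2 − 1·R1.
R2 ← R2 / (-2).
R1 ← R1 − 1·R2.
Reading off the reduced rows gives x = 14, y = 18.

first number: 14, second number: 18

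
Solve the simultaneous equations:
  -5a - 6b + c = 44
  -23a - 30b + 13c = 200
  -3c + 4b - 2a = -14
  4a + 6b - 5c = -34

a = -2, b = -6, c = -2

Row-reduce the augmented matrix:
R1 ← R1 / (-5).
R2 ← R2 + 23·R1.
R3 ← R3 + 2·R1.
R4 ← R4 − 4·R1.
R2 ← R2 / (-12/5).
R1 ← R1 − 6/5·R2.
R3 ← R3 − 32/5·R2.
R4 ← R4 − 6/5·R2.
R3 ← R3 / (19).
R1 ← R1 − 4·R3.
R2 ← R2 + 7/2·R3.
R4 reduces to 0 = 0, so the extra equation is consistent.
Reading off the reduced rows gives a = -2, b = -6, c = -2.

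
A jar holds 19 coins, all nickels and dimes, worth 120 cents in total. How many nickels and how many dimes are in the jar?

Let n = nickels, d = dimes.
  n + d = 19
  5n + 10d = 120
From equation 1: n = 19 − d.
Substitute into equation 2 and solve: d = 5.
Then n = 14.

nickels: 14, dimes: 5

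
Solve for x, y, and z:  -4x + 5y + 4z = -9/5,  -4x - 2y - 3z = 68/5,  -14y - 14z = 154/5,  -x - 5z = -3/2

x = -5/2, y = -3, z = 4/5

Row-reduce the augmented matrix:
R1 ← R1 / (-4).
R2 ← R2 + 4·R1.
R4 ← R4 + 1·R1.
R2 ← R2 / (-7).
R1 ← R1 + 5/4·R2.
R3 ← R3 + 14·R2.
R4 ← R4 + 5/4·R2.
Swap R3 and R4.
R3 ← R3 / (-19/4).
R1 ← R1 − 1/4·R3.
R2 ← R2 − 1·R3.
R4 reduces to 0 = 0, so the extra equation is consistent.
Reading off the reduced rows gives x = -5/2, y = -3, z = 4/5.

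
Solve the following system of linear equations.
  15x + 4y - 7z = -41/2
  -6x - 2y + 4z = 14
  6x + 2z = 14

Row-reduce:
R1 ← R1 / (15).
R2 ← R2 + 6·R1.
R3 ← R3 − 6·R1.
R2 ← R2 / (-2/5).
R1 ← R1 − 4/15·R2.
R3 ← R3 + 8/5·R2.
Row 3 reduces to 0 = -1, a contradiction. The system is inconsistent.

no solution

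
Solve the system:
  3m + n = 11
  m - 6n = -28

m = 2, n = 5

Row-reduce the augmented matrix:
R1 ← R1 / (3).
R2 ← R2 − 1·R1.
R2 ← R2 / (-19/3).
R1 ← R1 − 1/3·R2.
Reading off the reduced rows gives m = 2, n = 5.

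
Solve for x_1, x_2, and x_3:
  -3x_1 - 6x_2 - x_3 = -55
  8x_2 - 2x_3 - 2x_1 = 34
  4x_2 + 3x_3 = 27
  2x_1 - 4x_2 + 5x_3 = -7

Row-reduce the augmented matrix:
R1 ← R1 / (-3).
R2 ← R2 + 2·R1.
R4 ← R4 − 2·R1.
R2 ← R2 / (12).
R1 ← R1 − 2·R2.
R3 ← R3 − 4·R2.
R4 ← R4 + 8·R2.
R3 ← R3 / (31/9).
R1 ← R1 − 5/9·R3.
R2 ← R2 + 1/9·R3.
R4 ← R4 − 31/9·R3.
R4 reduces to 0 = 0, so the extra equation is consistent.
Reading off the reduced rows gives x_1 = 6, x_2 = 6, x_3 = 1.

x_1 = 6, x_2 = 6, x_3 = 1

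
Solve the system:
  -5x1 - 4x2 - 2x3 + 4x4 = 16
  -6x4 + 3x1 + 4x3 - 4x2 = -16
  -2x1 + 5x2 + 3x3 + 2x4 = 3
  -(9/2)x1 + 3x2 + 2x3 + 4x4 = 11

infinitely many solutions

Row-reduce:
R1 ← R1 / (-5).
R2 ← R2 − 3·R1.
R3 ← R3 + 2·R1.
R4 ← R4 + 9/2·R1.
R2 ← R2 / (-32/5).
R1 ← R1 − 4/5·R2.
R3 ← R3 − 33/5·R2.
R4 ← R4 − 33/5·R2.
R3 ← R3 / (107/16).
R1 ← R1 − 3/4·R3.
R2 ← R2 + 7/16·R3.
R4 ← R4 − 107/16·R3.
Rank is 3 with 4 unknowns, leaving x4 free.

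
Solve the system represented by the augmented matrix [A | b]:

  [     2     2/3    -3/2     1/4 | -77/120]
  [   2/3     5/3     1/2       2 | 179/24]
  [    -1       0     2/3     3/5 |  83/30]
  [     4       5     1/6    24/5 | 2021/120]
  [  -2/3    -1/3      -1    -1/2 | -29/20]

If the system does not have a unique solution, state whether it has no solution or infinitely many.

x_1 = -1, x_2 = 8/5, x_3 = 1/4, x_4 = 8/3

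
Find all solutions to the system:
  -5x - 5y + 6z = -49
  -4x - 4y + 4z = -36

Row-reduce:
R1 ← R1 / (-5).
R2 ← R2 + 4·R1.
R2 ← R2 / (-4/5).
R1 ← R1 + 6/5·R2.
Rank is 2 with 3 unknowns, leaving y free.

infinitely many solutions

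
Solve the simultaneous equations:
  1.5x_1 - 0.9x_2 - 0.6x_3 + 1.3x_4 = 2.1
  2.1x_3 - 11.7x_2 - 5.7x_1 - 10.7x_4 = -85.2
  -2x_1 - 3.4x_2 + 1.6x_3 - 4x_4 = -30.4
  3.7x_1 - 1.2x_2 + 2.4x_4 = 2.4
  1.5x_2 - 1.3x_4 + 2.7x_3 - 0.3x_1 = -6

Row-reduce the augmented matrix:
R1 ← R1 / (3/2).
R2 ← R2 + 57/10·R1.
R3 ← R3 + 2·R1.
R4 ← R4 − 37/10·R1.
R5 ← R5 + 3/10·R1.
R2 ← R2 / (-378/25).
R1 ← R1 + 3/5·R2.
R3 ← R3 + 23/5·R2.
R4 ← R4 − 51/50·R2.
R5 ← R5 − 33/25·R2.
R3 ← R3 / (359/420).
R1 ← R1 + 11/28·R3.
R2 ← R2 − 1/84·R3.
R4 ← R4 − 411/280·R3.
R5 ← R5 − 359/140·R3.
R4 ← R4 / (-3361/10770).
R1 ← R1 − 925/1077·R4.
R2 ← R2 − 418/1077·R4.
R3 ← R3 + 216/359·R4.
R5 reduces to 0 = 0, so the extra equation is consistent.
Reading off the reduced rows gives x_1 = 0, x_2 = 4, x_3 = -3, x_4 = 3.

x_1 = 0, x_2 = 4, x_3 = -3, x_4 = 3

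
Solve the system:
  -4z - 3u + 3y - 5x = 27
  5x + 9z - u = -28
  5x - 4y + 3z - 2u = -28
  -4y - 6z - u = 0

Row-reduce:
R1 ← R1 / (-5).
R2 ← R2 − 5·R1.
R3 ← R3 − 5·R1.
R2 ← R2 / (3).
R1 ← R1 + 3/5·R2.
R3 ← R3 + 1·R2.
R4 ← R4 + 4·R2.
R3 ← R3 / (2/3).
R1 ← R1 − 9/5·R3.
R2 ← R2 − 5/3·R3.
R4 ← R4 − 2/3·R3.
Rank is 3 with 4 unknowns, leaving u free.

infinitely many solutions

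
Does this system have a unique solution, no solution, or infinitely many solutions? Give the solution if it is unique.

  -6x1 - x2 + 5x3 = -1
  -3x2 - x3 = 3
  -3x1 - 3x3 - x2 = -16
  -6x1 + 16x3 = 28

Row-reduce:
R1 ← R1 / (-6).
R3 ← R3 + 3·R1.
R4 ← R4 + 6·R1.
R2 ← R2 / (-3).
R1 ← R1 − 1/6·R2.
R3 ← R3 + 1/2·R2.
R4 ← R4 − 1·R2.
R3 ← R3 / (-16/3).
R1 ← R1 + 8/9·R3.
R2 ← R2 − 1/3·R3.
R4 ← R4 − 32/3·R3.
Row 4 reduces to 0 = -2, a contradiction. The system is inconsistent.

no solution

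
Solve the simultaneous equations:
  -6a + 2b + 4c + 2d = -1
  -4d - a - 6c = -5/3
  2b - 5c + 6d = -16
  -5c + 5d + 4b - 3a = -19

Row-reduce the augmented matrix:
R1 ← R1 / (-6).
R2 ← R2 + 1·R1.
R4 ← R4 + 3·R1.
R2 ← R2 / (-1/3).
R1 ← R1 + 1/3·R2.
R3 ← R3 − 2·R2.
R4 ← R4 − 3·R2.
R3 ← R3 / (-45).
R1 ← R1 − 6·R3.
R2 ← R2 − 20·R3.
R4 ← R4 + 67·R3.
R4 ← R4 / (-47/9).
R1 ← R1 − 4/3·R4.
R2 ← R2 − 37/9·R4.
R3 ← R3 − 4/9·R4.
Reading off the reduced rows gives a = -1/3, b = -5/2, c = 1, d = -1.

a = -1/3, b = -5/2, c = 1, d = -1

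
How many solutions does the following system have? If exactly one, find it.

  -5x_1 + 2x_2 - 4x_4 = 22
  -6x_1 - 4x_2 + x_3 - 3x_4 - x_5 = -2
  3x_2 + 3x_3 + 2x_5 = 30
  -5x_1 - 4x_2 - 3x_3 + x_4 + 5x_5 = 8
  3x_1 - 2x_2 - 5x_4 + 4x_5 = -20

x_1 = -4, x_2 = 5, x_3 = 3, x_4 = 2, x_5 = 3

Row-reduce the augmented matrix:
R1 ← R1 / (-5).
R2 ← R2 + 6·R1.
R4 ← R4 + 5·R1.
R5 ← R5 − 3·R1.
R2 ← R2 / (-32/5).
R1 ← R1 + 2/5·R2.
R3 ← R3 − 3·R2.
R4 ← R4 + 6·R2.
R5 ← R5 + 4/5·R2.
R3 ← R3 / (111/32).
R1 ← R1 + 1/16·R3.
R2 ← R2 + 5/32·R3.
R4 ← R4 + 63/16·R3.
R5 ← R5 + 1/8·R3.
R4 ← R4 / (158/37).
R1 ← R1 − 26/37·R4.
R2 ← R2 + 9/37·R4.
R3 ← R3 − 9/37·R4.
R5 ← R5 + 281/37·R4.
R5 ← R5 / (4226/237).
R1 ← R1 + 278/237·R5.
R2 ← R2 − 157/237·R5.
R3 ← R3 − 1/237·R5.
R4 ← R4 − 142/79·R5.
Reading off the reduced rows gives x_1 = -4, x_2 = 5, x_3 = 3, x_4 = 2, x_5 = 3.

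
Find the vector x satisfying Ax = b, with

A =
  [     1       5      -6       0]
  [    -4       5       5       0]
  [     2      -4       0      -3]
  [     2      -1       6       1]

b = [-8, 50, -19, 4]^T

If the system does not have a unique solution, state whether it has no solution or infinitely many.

x_1 = -5, x_2 = 3, x_3 = 3, x_4 = -1

Row-reduce the augmented matrix:
R2 ← R2 + 4·R1.
R3 ← R3 − 2·R1.
R4 ← R4 − 2·R1.
R2 ← R2 / (25).
R1 ← R1 − 5·R2.
R3 ← R3 + 14·R2.
R4 ← R4 + 11·R2.
R3 ← R3 / (34/25).
R1 ← R1 + 11/5·R3.
R2 ← R2 + 19/25·R3.
R4 ← R4 − 241/25·R3.
R4 ← R4 / (757/34).
R1 ← R1 + 165/34·R4.
R2 ← R2 + 57/34·R4.
R3 ← R3 + 75/34·R4.
Reading off the reduced rows gives x_1 = -5, x_2 = 3, x_3 = 3, x_4 = -1.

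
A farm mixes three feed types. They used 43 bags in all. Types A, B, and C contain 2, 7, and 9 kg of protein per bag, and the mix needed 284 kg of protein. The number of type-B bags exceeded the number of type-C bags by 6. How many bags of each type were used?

Let a = type-A bags, b = type-B bags, c = type-C bags.
  a + b + c = 43
  2a + 7b + 9c = 284
  b - c = 6
Row-reduce the augmented matrix:
R2 ← R2 − 2·R1.
R2 ← R2 / (5).
R1 ← R1 − 1·R2.
R3 ← R3 − 1·R2.
R3 ← R3 / (-12/5).
R1 ← R1 + 2/5·R3.
R2 ← R2 − 7/5·R3.
Reading off the reduced rows gives a = 9, b = 20, c = 14.

type-A bags: 9, type-B bags: 20, type-C bags: 14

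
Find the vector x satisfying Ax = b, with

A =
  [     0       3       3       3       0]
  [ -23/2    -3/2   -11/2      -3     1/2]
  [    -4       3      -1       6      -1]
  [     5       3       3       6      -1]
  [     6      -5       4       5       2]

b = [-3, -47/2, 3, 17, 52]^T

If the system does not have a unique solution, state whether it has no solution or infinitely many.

no solution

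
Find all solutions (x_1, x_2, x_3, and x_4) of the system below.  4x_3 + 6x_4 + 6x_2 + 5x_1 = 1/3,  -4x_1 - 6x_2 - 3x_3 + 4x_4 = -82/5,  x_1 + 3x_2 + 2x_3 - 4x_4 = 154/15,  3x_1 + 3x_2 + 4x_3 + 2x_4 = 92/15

x_1 = 13/5, x_2 = -1, x_3 = 4/3, x_4 = -2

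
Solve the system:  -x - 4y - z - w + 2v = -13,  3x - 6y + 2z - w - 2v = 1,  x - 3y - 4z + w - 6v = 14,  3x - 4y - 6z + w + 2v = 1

infinitely many solutions

Row-reduce:
R1 ← R1 / (-1).
R2 ← R2 − 3·R1.
R3 ← R3 − 1·R1.
R4 ← R4 − 3·R1.
R2 ← R2 / (-18).
R1 ← R1 − 4·R2.
R3 ← R3 + 7·R2.
R4 ← R4 + 16·R2.
R3 ← R3 / (-83/18).
R1 ← R1 − 7/9·R3.
R2 ← R2 − 1/18·R3.
R4 ← R4 + 73/9·R3.
R4 ← R4 / (-98/83).
R1 ← R1 − 31/83·R4.
R2 ← R2 − 20/83·R4.
R3 ← R3 + 28/83·R4.
Rank is 4 with 5 unknowns, leaving v free.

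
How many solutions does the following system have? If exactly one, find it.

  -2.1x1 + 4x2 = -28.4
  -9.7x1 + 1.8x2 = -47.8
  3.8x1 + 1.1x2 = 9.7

x1 = 4, x2 = -5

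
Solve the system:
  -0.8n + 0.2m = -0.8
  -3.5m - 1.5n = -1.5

Row-reduce the augmented matrix:
R1 ← R1 / (1/5).
R2 ← R2 + 7/2·R1.
R2 ← R2 / (-31/2).
R1 ← R1 + 4·R2.
Reading off the reduced rows gives m = 0, n = 1.

m = 0, n = 1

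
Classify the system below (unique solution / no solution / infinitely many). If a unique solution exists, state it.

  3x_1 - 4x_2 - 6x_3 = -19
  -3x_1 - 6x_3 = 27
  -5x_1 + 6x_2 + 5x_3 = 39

x_1 = -5, x_2 = 4, x_3 = -2

Row-reduce the augmented matrix:
R1 ← R1 / (3).
R2 ← R2 + 3·R1.
R3 ← R3 + 5·R1.
R2 ← R2 / (-4).
R1 ← R1 + 4/3·R2.
R3 ← R3 + 2/3·R2.
R3 ← R3 / (-3).
R1 ← R1 − 2·R3.
R2 ← R2 − 3·R3.
Reading off the reduced rows gives x_1 = -5, x_2 = 4, x_3 = -2.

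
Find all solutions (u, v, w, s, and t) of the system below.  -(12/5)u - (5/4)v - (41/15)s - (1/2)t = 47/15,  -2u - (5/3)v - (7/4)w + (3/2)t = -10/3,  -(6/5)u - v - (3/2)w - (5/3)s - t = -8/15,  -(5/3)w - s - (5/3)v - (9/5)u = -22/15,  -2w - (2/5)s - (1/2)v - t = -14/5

infinitely many solutions

Row-reduce:
R1 ← R1 / (-12/5).
R2 ← R2 + 2·R1.
R3 ← R3 + 6/5·R1.
R4 ← R4 + 9/5·R1.
R2 ← R2 / (-5/8).
R1 ← R1 − 25/48·R2.
R3 ← R3 + 3/8·R2.
R4 ← R4 + 35/48·R2.
R5 ← R5 + 1/2·R2.
R3 ← R3 / (-9/20).
R1 ← R1 + 35/24·R3.
R2 ← R2 − 14/5·R3.
R4 ← R4 − 3/8·R3.
R5 ← R5 + 3/5·R3.
R4 ← R4 / (-809/270).
R1 ← R1 − 1367/162·R4.
R2 ← R2 + 1892/135·R4.
R3 ← R3 − 100/27·R4.
Rank is 4 with 5 unknowns, leaving t free.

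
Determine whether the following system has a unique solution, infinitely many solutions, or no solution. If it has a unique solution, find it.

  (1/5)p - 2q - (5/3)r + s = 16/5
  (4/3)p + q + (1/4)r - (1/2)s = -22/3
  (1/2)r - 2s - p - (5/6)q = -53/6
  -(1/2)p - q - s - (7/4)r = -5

p = -4, q = 1, r = 0, s = 6

Row-reduce the augmented matrix:
R1 ← R1 / (1/5).
R2 ← R2 − 4/3·R1.
R3 ← R3 + 1·R1.
R4 ← R4 + 1/2·R1.
R2 ← R2 / (43/3).
R1 ← R1 + 10·R2.
R3 ← R3 + 65/6·R2.
R4 ← R4 + 6·R2.
R3 ← R3 / (2333/3096).
R1 ← R1 + 35/86·R3.
R2 ← R2 − 409/516·R3.
R4 ← R4 + 599/516·R3.
R4 ← R4 / (-12185/2333).
R1 ← R1 + 3045/2333·R4.
R2 ← R2 − 4764/2333·R4.
R3 ← R3 + 7482/2333·R4.
Reading off the reduced rows gives p = -4, q = 1, r = 0, s = 6.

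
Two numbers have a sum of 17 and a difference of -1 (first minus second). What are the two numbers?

first number: 8, second number: 9

Let x = first number, y = second number.
  x + y = 17
  x - y = -1
Row-reduce the augmented matrix:
R2 ← R2 − 1·R1.
R2 ← R2 / (-2).
R1 ← R1 − 1·R2.
Reading off the reduced rows gives x = 8, y = 9.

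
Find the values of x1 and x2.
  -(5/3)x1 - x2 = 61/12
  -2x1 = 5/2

Row-reduce the augmented matrix:
R1 ← R1 / (-5/3).
R2 ← R2 + 2·R1.
R2 ← R2 / (6/5).
R1 ← R1 − 3/5·R2.
Reading off the reduced rows gives x1 = -5/4, x2 = -3.

x1 = -5/4, x2 = -3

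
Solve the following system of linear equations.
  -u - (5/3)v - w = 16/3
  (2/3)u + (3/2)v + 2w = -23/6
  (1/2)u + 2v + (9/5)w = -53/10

Row-reduce the augmented matrix:
R1 ← R1 / (-1).
R2 ← R2 − 2/3·R1.
R3 ← R3 − 1/2·R1.
R2 ← R2 / (7/18).
R1 ← R1 − 5/3·R2.
R3 ← R3 − 7/6·R2.
R3 ← R3 / (-27/10).
R1 ← R1 + 33/7·R3.
R2 ← R2 − 24/7·R3.
Reading off the reduced rows gives u = -1, v = -3, w = 2/3.

u = -1, v = -3, w = 2/3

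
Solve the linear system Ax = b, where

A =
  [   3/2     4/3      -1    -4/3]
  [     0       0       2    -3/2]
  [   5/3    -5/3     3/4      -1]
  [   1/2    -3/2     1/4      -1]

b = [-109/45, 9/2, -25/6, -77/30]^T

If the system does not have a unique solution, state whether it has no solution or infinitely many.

x_1 = -2, x_2 = 8/5, x_3 = 2, x_4 = -1/3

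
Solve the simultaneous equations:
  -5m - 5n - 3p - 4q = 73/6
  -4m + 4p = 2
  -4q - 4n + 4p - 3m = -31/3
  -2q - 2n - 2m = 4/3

m = -3, n = 1, p = -5/2, q = 4/3

Row-reduce the augmented matrix:
R1 ← R1 / (-5).
R2 ← R2 + 4·R1.
R3 ← R3 + 3·R1.
R4 ← R4 + 2·R1.
R2 ← R2 / (4).
R1 ← R1 − 1·R2.
R3 ← R3 + 1·R2.
R3 ← R3 / (37/5).
R1 ← R1 + 1·R3.
R2 ← R2 − 8/5·R3.
R4 ← R4 − 6/5·R3.
R4 ← R4 / (-10/37).
R1 ← R1 + 4/37·R4.
R2 ← R2 − 36/37·R4.
R3 ← R3 + 4/37·R4.
Reading off the reduced rows gives m = -3, n = 1, p = -5/2, q = 4/3.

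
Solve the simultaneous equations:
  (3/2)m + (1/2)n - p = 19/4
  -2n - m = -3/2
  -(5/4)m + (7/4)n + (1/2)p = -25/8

Row-reduce the augmented matrix:
R1 ← R1 / (3/2).
R2 ← R2 + 1·R1.
R3 ← R3 + 5/4·R1.
R2 ← R2 / (-5/3).
R1 ← R1 − 1/3·R2.
R3 ← R3 − 13/6·R2.
R3 ← R3 / (-6/5).
R1 ← R1 + 4/5·R3.
R2 ← R2 − 2/5·R3.
Reading off the reduced rows gives m = 3/2, n = 0, p = -5/2.

m = 3/2, n = 0, p = -5/2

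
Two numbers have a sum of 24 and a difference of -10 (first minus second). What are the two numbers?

first number: 7, second number: 17

Let x = first number, y = second number.
  x + y = 24
  x - y = -10
From equation 1: x = 24 − y.
Substitute into equation 2 and solve: y = 17.
Then x = 7.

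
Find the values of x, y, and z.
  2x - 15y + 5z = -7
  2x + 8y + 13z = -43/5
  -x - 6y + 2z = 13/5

x = -3, y = 0, z = -1/5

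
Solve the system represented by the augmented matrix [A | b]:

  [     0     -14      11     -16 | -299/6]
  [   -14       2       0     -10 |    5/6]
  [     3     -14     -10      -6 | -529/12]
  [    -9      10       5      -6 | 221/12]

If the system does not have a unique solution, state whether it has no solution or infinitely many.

Row-reduce the augmented matrix:
Swap R1 and R2.
R1 ← R1 / (-14).
R3 ← R3 − 3·R1.
R4 ← R4 + 9·R1.
R2 ← R2 / (-14).
R1 ← R1 + 1/7·R2.
R3 ← R3 + 95/7·R2.
R4 ← R4 − 61/7·R2.
R3 ← R3 / (-2025/98).
R1 ← R1 + 11/98·R3.
R2 ← R2 + 11/14·R3.
R4 ← R4 − 1161/98·R3.
R4 ← R4 / (-398/75).
R1 ← R1 − 1696/2025·R4.
R2 ← R2 − 1747/2025·R4.
R3 ← R3 + 722/2025·R4.
Reading off the reduced rows gives x_1 = -5/4, x_2 = 5/3, x_3 = 1/2, x_4 = 2.

x_1 = -5/4, x_2 = 5/3, x_3 = 1/2, x_4 = 2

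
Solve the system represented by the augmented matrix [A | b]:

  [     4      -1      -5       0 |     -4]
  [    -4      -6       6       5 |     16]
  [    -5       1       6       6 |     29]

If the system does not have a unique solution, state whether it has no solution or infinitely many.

infinitely many solutions

Row-reduce:
R1 ← R1 / (4).
R2 ← R2 + 4·R1.
R3 ← R3 + 5·R1.
R2 ← R2 / (-7).
R1 ← R1 + 1/4·R2.
R3 ← R3 + 1/4·R2.
R3 ← R3 / (-2/7).
R1 ← R1 + 9/7·R3.
R2 ← R2 + 1/7·R3.
Rank is 3 with 4 unknowns, leaving x_4 free.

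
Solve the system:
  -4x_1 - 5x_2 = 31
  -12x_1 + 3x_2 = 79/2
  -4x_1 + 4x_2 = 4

no solution

Row-reduce:
R1 ← R1 / (-4).
R2 ← R2 + 12·R1.
R3 ← R3 + 4·R1.
R2 ← R2 / (18).
R1 ← R1 − 5/4·R2.
R3 ← R3 − 9·R2.
Row 3 reduces to 0 = -1/4, a contradiction. The system is inconsistent.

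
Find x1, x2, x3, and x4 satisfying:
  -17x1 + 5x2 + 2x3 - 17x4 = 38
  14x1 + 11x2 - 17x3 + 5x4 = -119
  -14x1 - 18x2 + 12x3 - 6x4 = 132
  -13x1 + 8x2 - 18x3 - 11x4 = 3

x1 = -6, x2 = -3, x3 = 1, x4 = 3

Row-reduce the augmented matrix:
R1 ← R1 / (-17).
R2 ← R2 − 14·R1.
R3 ← R3 + 14·R1.
R4 ← R4 + 13·R1.
R2 ← R2 / (257/17).
R1 ← R1 + 5/17·R2.
R3 ← R3 + 376/17·R2.
R4 ← R4 − 71/17·R2.
R3 ← R3 / (-3112/257).
R1 ← R1 + 107/257·R3.
R2 ← R2 + 261/257·R3.
R4 ← R4 + 3929/257·R3.
R4 ← R4 / (4283/389).
R1 ← R1 − 390/389·R4.
R2 ← R2 + 63/389·R4.
R3 ← R3 − 166/389·R4.
Reading off the reduced rows gives x1 = -6, x2 = -3, x3 = 1, x4 = 3.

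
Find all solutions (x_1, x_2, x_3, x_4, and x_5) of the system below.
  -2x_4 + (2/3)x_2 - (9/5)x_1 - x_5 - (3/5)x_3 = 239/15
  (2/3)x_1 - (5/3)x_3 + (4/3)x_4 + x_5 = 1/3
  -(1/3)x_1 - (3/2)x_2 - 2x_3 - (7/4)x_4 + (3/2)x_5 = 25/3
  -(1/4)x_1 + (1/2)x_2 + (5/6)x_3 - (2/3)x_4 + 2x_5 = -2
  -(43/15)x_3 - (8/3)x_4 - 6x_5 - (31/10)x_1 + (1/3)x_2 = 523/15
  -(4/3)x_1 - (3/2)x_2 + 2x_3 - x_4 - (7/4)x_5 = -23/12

no solution

Row-reduce:
R1 ← R1 / (-9/5).
R2 ← R2 − 2/3·R1.
R3 ← R3 + 1/3·R1.
R4 ← R4 + 1/4·R1.
R5 ← R5 + 31/10·R1.
R6 ← R6 + 4/3·R1.
R2 ← R2 / (20/81).
R1 ← R1 + 10/27·R2.
R3 ← R3 + 263/162·R2.
R4 ← R4 − 11/27·R2.
R5 ← R5 + 22/27·R2.
R6 ← R6 + 323/162·R2.
R3 ← R3 / (-1717/120).
R1 ← R1 + 5/2·R3.
R2 ← R2 + 153/20·R3.
R4 ← R4 − 121/30·R3.
R5 ← R5 + 121/15·R3.
R6 ← R6 + 1537/120·R3.
R4 ← R4 / (-2257/3434).
R1 ← R1 − 2679/1717·R4.
R2 ← R2 − 213/202·R4.
R3 ← R3 + 302/1717·R4.
R5 ← R5 − 2257/1717·R4.
R6 ← R6 − 20699/6868·R4.
Swap R5 and R6.
R5 ← R5 / (103227/9028).
R1 ← R1 − 15780/2257·R5.
R2 ← R2 − 8655/2257·R5.
R3 ← R3 + 2575/2257·R5.
R4 ← R4 + 9416/2257·R5.
Row 6 reduces to 0 = -1, a contradiction. The system is inconsistent.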